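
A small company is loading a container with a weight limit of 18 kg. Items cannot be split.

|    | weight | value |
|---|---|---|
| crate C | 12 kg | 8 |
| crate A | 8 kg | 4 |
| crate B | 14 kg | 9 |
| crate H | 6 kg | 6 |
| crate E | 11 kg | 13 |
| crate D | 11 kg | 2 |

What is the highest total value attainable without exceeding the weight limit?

Take crate H and crate E: weight 6 + 11 = 17 ≤ 18, value 6 + 13 = 19.
No other feasible combination does better.

19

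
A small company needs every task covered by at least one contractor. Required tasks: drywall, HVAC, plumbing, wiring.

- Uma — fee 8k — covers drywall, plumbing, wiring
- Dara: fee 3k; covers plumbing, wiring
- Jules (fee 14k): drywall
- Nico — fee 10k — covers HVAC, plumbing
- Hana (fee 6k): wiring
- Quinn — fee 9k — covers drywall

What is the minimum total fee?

18

This is an integer covering problem.
Choose Uma and Nico: together they cover drywall, HVAC, plumbing, wiring — every task.
Total fee: 8 + 10 = 18.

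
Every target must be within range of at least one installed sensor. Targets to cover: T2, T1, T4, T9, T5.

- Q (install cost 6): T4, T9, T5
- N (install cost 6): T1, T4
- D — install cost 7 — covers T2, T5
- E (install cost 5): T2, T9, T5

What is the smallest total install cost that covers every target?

11

Choose N and E: together they cover T2, T1, T4, T9, T5 — every target.
Total install cost: 6 + 5 = 11.
No cover costs less than 11.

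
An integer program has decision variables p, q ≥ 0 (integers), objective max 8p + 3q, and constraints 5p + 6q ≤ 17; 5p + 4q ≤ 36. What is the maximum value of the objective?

Relaxing integrality, the LP optimum is 27.20 at (p,q) = (3.4, 0), which is not an integer point.
(p,q)=(3,0): 5·3+6·0=15≤17, 5·3+4·0=15≤36, objective 24.
(p,q)=(2,1): 5·2+6·1=16≤17, 5·2+4·1=14≤36, objective 19.
(p,q)=(2,0): 5·2+6·0=10≤17, 5·2+4·0=10≤36, objective 16.
The best lattice point is (3,0), giving 24.

24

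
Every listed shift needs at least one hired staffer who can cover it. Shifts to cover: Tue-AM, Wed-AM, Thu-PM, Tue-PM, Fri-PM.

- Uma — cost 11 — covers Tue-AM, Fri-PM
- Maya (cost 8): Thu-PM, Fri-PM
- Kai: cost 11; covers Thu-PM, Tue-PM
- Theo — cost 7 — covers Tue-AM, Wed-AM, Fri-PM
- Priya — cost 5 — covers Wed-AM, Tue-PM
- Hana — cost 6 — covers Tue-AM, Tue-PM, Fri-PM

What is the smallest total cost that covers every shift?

The greedy cost-per-new-shift heuristic would pick Hana, Priya, and Maya for 19, but a cheaper cover exists.
Choose Kai and Theo: together they cover Tue-AM, Wed-AM, Thu-PM, Tue-PM, Fri-PM — every shift.
Total cost: 11 + 7 = 18.
No cover costs less than 18.

18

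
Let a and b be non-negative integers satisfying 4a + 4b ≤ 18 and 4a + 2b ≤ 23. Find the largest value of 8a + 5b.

32

(a,b)=(4,0): 4·4+4·0=16≤18, 4·4+2·0=16≤23, objective 32.
(a,b)=(3,1): 4·3+4·1=16≤18, 4·3+2·1=14≤23, objective 29.
(a,b)=(3,0): 4·3+4·0=12≤18, 4·3+2·0=12≤23, objective 24.
The best lattice point is (4,0), giving 32.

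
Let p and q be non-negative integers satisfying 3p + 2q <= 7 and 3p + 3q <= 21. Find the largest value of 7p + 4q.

15

(p,q)=(1,2): 3·1+2·2=7≤7, 3·1+3·2=9≤21, objective 15.
(p,q)=(2,0): 3·2+2·0=6≤7, 3·2+3·0=6≤21, objective 14.
(p,q)=(0,3): 3·0+2·3=6≤7, 3·0+3·3=9≤21, objective 12.
The best lattice point is (1,2), giving 15.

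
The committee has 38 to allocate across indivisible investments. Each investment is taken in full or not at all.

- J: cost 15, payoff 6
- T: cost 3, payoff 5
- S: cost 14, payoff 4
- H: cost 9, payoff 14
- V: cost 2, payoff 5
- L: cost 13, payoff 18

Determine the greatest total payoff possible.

S + H + V + L: cost 14 + 9 + 2 + 13 = 38 ≤ 38, payoff 4 + 14 + 5 + 18 = 41.
J + H + L: cost 15 + 9 + 13 = 37 ≤ 38, payoff 6 + 14 + 18 = 38.
T + H + V + L: cost 3 + 9 + 2 + 13 = 27 ≤ 38, payoff 5 + 14 + 5 + 18 = 42.
Best is T, H, V, and L with total payoff 42.

42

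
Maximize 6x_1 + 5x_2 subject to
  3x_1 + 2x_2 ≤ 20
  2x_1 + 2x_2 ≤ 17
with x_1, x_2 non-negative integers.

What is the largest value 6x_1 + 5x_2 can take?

The continuous relaxation peaks at (3, 5.5) with value 45.50; rounding to a feasible lattice point costs some objective.
(x_1,x_2)=(4,4): 3·4+2·4=20≤20, 2·4+2·4=16≤17, objective 44.
(x_1,x_2)=(3,5): 3·3+2·5=19≤20, 2·3+2·5=16≤17, objective 43.
(x_1,x_2)=(2,6): 3·2+2·6=18≤20, 2·2+2·6=16≤17, objective 42.
(x_1,x_2)=(4,3): 3·4+2·3=18≤20, 2·4+2·3=14≤17, objective 39.
No feasible integer point exceeds 44.

44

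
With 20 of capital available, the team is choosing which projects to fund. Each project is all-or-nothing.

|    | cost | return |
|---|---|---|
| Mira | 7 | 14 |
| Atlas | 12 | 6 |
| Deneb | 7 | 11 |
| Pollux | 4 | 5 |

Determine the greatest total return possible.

30

Mira + Deneb: cost 7 + 7 = 14 ≤ 20, return 14 + 11 = 25.
Mira + Deneb + Pollux: cost 7 + 7 + 4 = 18 ≤ 20, return 14 + 11 + 5 = 30.
Best is Mira, Deneb, and Pollux with total return 30.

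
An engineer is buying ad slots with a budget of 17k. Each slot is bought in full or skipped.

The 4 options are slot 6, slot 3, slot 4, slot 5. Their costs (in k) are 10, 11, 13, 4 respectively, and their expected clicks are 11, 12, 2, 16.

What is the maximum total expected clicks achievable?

Treat it as a binary knapsack problem.
Allowing fractional choices, the relaxed optimum would be about 30.3, but ad slots are indivisible.
slot 6 + slot 5: cost 10 + 4 = 14 ≤ 17, expected clicks 11 + 16 = 27.
slot 3 + slot 5: cost 11 + 4 = 15 ≤ 17, expected clicks 12 + 16 = 28.
Best is slot 3 and slot 5 with total expected clicks 28.

28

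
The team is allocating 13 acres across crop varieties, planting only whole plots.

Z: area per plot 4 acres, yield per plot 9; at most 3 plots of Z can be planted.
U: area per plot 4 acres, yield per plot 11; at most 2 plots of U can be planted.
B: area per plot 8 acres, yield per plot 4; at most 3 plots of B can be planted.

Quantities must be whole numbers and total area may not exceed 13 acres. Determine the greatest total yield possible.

This is a bounded integer knapsack.
Take 1×Z and 2×U: area 12 ≤ 13, yield 1·9 + 2·11 = 31.
U has the best ratio (11/4) and is taken to its limit of 2; remaining capacity is filled optimally with the others.

31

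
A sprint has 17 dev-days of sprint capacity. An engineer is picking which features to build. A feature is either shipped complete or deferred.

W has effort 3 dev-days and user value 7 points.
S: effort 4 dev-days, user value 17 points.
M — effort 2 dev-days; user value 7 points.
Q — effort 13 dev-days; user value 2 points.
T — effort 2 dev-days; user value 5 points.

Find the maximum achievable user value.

Allowing fractional choices, the relaxed optimum would be about 36.9, but features are indivisible.
S + M + T: effort 4 + 2 + 2 = 8 ≤ 17, user value 17 + 7 + 5 = 29.
W + S + M + T: effort 3 + 4 + 2 + 2 = 11 ≤ 17, user value 7 + 17 + 7 + 5 = 36.
W + S + M: effort 3 + 4 + 2 = 9 ≤ 17, user value 7 + 17 + 7 = 31.
Best is W, S, M, and T with total user value 36.

36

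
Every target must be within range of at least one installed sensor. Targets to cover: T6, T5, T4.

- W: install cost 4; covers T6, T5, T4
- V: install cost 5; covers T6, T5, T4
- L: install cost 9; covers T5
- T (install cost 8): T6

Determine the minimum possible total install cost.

W alone covers T6, T5, T4 — every target.
Total install cost: 4.
No cover costs less than 4.

4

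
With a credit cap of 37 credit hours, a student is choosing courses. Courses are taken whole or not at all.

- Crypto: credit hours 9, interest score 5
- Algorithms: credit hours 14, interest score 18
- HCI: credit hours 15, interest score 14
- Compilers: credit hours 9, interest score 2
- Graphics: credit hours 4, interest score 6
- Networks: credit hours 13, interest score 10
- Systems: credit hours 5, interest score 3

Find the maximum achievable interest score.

38

Algorithms + HCI + Systems: credit hours 14 + 15 + 5 = 34 ≤ 37, interest score 18 + 14 + 3 = 35.
Algorithms + HCI + Graphics: credit hours 14 + 15 + 4 = 33 ≤ 37, interest score 18 + 14 + 6 = 38.
Algorithms + Graphics + Networks + Systems: credit hours 14 + 4 + 13 + 5 = 36 ≤ 37, interest score 18 + 6 + 10 + 3 = 37.
Best is Algorithms, HCI, and Graphics with total interest score 38.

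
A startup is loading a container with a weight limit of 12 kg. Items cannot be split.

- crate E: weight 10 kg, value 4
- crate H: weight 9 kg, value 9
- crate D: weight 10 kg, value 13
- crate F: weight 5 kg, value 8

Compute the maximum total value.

13

This is an integer program with binary decision variables.
Allowing fractional choices, the relaxed optimum would be about 17.1, but items are indivisible.
crate F: weight 5 ≤ 12, value 8.
crate H: weight 9 ≤ 12, value 9.
crate D: weight 10 ≤ 12, value 13.
Best is crate D with total value 13.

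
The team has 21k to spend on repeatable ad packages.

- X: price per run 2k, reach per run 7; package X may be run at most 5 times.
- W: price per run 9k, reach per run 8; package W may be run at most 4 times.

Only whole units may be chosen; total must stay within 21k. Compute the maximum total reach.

This is a bounded integer knapsack.
Take 5×X and 1×W: price 19 ≤ 21, reach 5·7 + 1·8 = 43.
X has the best ratio (7/2) and is taken to its limit of 5; remaining capacity is filled optimally with the others.

43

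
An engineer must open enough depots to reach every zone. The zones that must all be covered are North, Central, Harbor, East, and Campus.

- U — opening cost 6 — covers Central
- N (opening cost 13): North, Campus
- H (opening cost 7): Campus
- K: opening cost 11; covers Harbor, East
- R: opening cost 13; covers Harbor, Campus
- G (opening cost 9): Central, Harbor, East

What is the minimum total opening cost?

Choose N and G: together they cover North, Central, Harbor, East, Campus — every zone.
Total opening cost: 13 + 9 = 22.
No cover costs less than 22.

22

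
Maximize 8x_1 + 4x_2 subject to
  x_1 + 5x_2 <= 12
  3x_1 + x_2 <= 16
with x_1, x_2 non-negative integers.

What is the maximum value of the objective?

44

(x_1,x_2)=(5,1): 1·5+5·1=10≤12, 3·5+1·1=16≤16, objective 44.
(x_1,x_2)=(5,0): 1·5+5·0=5≤12, 3·5+1·0=15≤16, objective 40.
(x_1,x_2)=(4,1): 1·4+5·1=9≤12, 3·4+1·1=13≤16, objective 36.
The best lattice point is (5,1), giving 44.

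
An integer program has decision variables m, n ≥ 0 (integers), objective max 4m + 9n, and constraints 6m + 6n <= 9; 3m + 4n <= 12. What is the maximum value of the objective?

(m,n)=(0,1) is feasible, giving 9.
(m,n)=(1,0) is feasible, giving 4.
(m,n)=(0,0) is feasible, giving 0.
Maximum is 9 at (m,n)=(0,1).

9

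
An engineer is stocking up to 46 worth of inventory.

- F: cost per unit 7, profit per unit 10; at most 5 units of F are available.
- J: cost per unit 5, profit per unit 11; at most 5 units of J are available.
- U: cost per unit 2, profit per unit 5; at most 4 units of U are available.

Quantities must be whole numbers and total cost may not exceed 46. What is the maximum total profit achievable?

90

2×F, 5×J, and 3×U: cost 45 ≤ 46, profit 2·10 + 5·11 + 3·5 = 90.
1×F, 5×J, and 4×U: cost 40 ≤ 46, profit 1·10 + 5·11 + 4·5 = 85.
Best is 90.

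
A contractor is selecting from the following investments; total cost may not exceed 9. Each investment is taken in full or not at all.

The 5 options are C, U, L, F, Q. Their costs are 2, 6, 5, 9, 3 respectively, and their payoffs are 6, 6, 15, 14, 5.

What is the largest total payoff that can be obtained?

L + Q: cost 5 + 3 = 8 ≤ 9, payoff 15 + 5 = 20.
L: cost 5 ≤ 9, payoff 15.
C + L: cost 2 + 5 = 7 ≤ 9, payoff 6 + 15 = 21.
Best is C and L with total payoff 21.

21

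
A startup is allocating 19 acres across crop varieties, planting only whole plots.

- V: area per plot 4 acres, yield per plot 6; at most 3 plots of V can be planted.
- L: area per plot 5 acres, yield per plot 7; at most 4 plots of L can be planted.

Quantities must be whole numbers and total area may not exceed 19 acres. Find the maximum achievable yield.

This is a bounded integer knapsack.
V has the best ratio (6/4); taking only V gives at most 3×6 = 18 (stopped by the supply cap of 3).
Mixing does better — 1×V and 3×L: area 19 ≤ 19, yield 1·6 + 3·7 = 27.

27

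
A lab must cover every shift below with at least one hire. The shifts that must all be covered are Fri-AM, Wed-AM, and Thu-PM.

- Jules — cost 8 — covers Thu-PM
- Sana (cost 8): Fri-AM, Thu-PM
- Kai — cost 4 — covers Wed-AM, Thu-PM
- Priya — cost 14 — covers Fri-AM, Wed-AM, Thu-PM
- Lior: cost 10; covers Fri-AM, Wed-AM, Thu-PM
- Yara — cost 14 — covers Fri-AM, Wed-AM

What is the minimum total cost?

10

The greedy cost-per-new-shift heuristic would pick Kai and Sana for 12, but a cheaper cover exists.
Lior alone covers Fri-AM, Wed-AM, Thu-PM — every shift.
Total cost: 10.
No cover costs less than 10.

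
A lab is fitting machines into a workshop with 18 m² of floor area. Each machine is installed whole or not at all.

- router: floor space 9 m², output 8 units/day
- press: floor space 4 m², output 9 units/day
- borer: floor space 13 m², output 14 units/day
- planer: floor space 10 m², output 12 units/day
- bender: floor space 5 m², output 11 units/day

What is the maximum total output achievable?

Take router, press, and bender: floor space 9 + 4 + 5 = 18 ≤ 18, output 8 + 9 + 11 = 28.
No other feasible combination does better.

28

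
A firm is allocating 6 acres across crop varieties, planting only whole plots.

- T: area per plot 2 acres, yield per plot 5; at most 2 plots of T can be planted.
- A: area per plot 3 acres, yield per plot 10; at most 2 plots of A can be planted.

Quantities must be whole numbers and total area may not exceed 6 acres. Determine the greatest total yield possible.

A has the best ratio (10/3); taking only A gives at most 2×10 = 20 (stopped by the area limit).
Optimal: 2×A: area 6 ≤ 6, yield 2·10 = 20.

20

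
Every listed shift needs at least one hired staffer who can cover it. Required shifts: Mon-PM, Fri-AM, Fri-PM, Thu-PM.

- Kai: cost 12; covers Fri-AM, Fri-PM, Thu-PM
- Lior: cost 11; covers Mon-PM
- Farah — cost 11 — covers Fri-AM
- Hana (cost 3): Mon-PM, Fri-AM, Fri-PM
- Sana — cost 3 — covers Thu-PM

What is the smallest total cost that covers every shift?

6

Choose Hana and Sana: together they cover Mon-PM, Fri-AM, Fri-PM, Thu-PM — every shift.
Total cost: 3 + 3 = 6.
No cover costs less than 6.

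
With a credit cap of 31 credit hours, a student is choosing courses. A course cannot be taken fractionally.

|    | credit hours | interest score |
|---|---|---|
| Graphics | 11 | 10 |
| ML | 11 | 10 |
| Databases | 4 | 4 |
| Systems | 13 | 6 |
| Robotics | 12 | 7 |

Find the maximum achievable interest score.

24

Allowing fractional choices, the relaxed optimum would be about 26.9, but courses are indivisible.
ML + Databases + Robotics: credit hours 11 + 4 + 12 = 27 ≤ 31, interest score 10 + 4 + 7 = 21.
Graphics + ML + Databases: credit hours 11 + 11 + 4 = 26 ≤ 31, interest score 10 + 10 + 4 = 24.
Graphics + Databases + Robotics: credit hours 11 + 4 + 12 = 27 ≤ 31, interest score 10 + 4 + 7 = 21.
Best is Graphics, ML, and Databases with total interest score 24.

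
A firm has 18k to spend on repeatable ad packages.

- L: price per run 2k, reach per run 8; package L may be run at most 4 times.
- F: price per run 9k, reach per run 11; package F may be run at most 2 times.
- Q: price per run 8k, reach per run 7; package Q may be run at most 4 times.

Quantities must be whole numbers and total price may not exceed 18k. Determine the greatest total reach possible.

Take 4×L and 1×F: price 17 ≤ 18, reach 4·8 + 1·11 = 43.
L has the best ratio (8/2) and is taken to its limit of 4; remaining capacity is filled optimally with the others.

43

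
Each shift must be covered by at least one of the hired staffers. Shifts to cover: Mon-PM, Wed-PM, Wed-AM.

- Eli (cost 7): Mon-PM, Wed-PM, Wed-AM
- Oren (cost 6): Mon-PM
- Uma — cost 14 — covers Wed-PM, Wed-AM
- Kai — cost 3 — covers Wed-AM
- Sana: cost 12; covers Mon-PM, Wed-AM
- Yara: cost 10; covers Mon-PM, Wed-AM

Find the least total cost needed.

Eli alone covers Mon-PM, Wed-PM, Wed-AM — every shift.
Total cost: 7.

7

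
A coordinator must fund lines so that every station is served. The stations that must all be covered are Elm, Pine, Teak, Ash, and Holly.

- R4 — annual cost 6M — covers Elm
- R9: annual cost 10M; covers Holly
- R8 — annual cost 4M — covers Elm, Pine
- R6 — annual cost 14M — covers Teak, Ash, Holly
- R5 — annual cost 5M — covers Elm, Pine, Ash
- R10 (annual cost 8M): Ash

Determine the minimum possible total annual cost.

The greedy cost-per-new-station heuristic would pick R5 and R6 for 19, but a cheaper cover exists.
Choose R8 and R6: together they cover Elm, Pine, Teak, Ash, Holly — every station.
Total annual cost: 4 + 14 = 18.
No cover costs less than 18.

18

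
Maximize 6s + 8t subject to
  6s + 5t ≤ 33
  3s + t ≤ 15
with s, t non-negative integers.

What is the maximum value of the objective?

Relaxing integrality, the LP optimum is 52.80 at (s,t) = (0, 6.6), which is not an integer point.
(s,t)=(0,6): 6·0+5·6=30≤33, 3·0+1·6=6≤15, objective 48.
(s,t)=(1,5): 6·1+5·5=31≤33, 3·1+1·5=8≤15, objective 46.
(s,t)=(0,5): 6·0+5·5=25≤33, 3·0+1·5=5≤15, objective 40.
No feasible integer point exceeds 48.

48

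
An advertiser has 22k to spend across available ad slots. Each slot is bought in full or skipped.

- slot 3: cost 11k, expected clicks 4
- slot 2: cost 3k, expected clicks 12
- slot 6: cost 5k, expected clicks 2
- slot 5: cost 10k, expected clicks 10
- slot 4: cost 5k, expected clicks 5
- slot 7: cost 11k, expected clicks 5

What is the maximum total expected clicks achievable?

Treat it as a binary knapsack problem.
Allowing fractional choices, the relaxed optimum would be about 28.8, but ad slots are indivisible.
slot 2 + slot 5 + slot 4: cost 3 + 10 + 5 = 18 ≤ 22, expected clicks 12 + 10 + 5 = 27.
slot 2 + slot 6 + slot 5: cost 3 + 5 + 10 = 18 ≤ 22, expected clicks 12 + 2 + 10 = 24.
slot 2 + slot 5: cost 3 + 10 = 13 ≤ 22, expected clicks 12 + 10 = 22.
Best is slot 2, slot 5, and slot 4 with total expected clicks 27.

27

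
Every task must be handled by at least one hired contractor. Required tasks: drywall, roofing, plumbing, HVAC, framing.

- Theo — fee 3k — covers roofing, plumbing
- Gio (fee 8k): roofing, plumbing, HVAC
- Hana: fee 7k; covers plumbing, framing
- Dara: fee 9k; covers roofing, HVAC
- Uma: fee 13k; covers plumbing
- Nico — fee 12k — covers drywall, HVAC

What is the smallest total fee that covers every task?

This is a weighted set-cover instance.
Choose Theo, Hana, and Nico: together they cover drywall, roofing, plumbing, HVAC, framing — every task.
Total fee: 3 + 7 + 12 = 22.
No cover costs less than 22.

22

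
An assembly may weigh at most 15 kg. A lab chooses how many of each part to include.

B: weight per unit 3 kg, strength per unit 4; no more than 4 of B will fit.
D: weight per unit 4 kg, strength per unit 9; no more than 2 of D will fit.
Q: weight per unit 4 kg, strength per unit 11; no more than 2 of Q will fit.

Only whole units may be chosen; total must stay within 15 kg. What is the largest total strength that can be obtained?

35

This is a bounded integer knapsack.
1×B, 2×D, and 1×Q: weight 15 ≤ 15, strength 1·4 + 2·9 + 1·11 = 33.
1×B, 1×D, and 2×Q: weight 15 ≤ 15, strength 1·4 + 1·9 + 2·11 = 35.
Best is 35.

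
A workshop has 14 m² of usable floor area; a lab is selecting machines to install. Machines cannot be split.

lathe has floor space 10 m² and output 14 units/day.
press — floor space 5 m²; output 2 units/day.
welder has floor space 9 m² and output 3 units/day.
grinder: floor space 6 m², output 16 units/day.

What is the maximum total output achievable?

18

Take press and grinder: floor space 5 + 6 = 11 ≤ 14, output 2 + 16 = 18.
No other feasible combination does better.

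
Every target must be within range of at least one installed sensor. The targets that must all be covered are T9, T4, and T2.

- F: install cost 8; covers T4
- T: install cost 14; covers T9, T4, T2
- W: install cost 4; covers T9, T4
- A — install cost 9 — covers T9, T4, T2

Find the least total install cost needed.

9

The greedy cost-per-new-target heuristic would pick W and A for 13, but a cheaper cover exists.
A alone covers T9, T4, T2 — every target.
Total install cost: 9.
No cover costs less than 9.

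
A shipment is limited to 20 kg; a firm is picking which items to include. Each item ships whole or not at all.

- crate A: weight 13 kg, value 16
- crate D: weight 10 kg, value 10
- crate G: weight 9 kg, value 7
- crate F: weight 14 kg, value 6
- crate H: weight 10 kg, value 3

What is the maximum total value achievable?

17

Take crate D and crate G: weight 10 + 9 = 19 ≤ 20, value 10 + 7 = 17.
No other feasible combination does better.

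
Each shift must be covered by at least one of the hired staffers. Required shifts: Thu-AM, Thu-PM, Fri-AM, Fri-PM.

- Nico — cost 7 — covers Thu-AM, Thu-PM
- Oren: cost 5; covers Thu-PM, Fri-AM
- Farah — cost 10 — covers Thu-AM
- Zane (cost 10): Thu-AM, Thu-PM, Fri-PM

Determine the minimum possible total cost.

15

Choose Oren and Zane: together they cover Thu-AM, Thu-PM, Fri-AM, Fri-PM — every shift.
Total cost: 5 + 10 = 15.
No cover costs less than 15.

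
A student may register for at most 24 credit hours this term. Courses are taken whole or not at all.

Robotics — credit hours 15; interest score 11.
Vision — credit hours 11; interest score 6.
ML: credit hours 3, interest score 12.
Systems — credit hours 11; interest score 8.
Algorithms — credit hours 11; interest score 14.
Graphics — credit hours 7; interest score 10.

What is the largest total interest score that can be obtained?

36

Allowing fractional choices, the relaxed optimum would be about 38.2, but courses are indivisible.
ML + Algorithms + Graphics: credit hours 3 + 11 + 7 = 21 ≤ 24, interest score 12 + 14 + 10 = 36.
ML + Systems + Graphics: credit hours 3 + 11 + 7 = 21 ≤ 24, interest score 12 + 8 + 10 = 30.
Best is ML, Algorithms, and Graphics with total interest score 36.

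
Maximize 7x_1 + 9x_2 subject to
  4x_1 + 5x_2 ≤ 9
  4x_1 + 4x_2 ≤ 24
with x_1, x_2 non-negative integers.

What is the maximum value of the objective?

16

(x_1,x_2)=(1,1): 4·1+5·1=9≤9, 4·1+4·1=8≤24, objective 16.
(x_1,x_2)=(2,0): 4·2+5·0=8≤9, 4·2+4·0=8≤24, objective 14.
(x_1,x_2)=(0,1): 4·0+5·1=5≤9, 4·0+4·1=4≤24, objective 9.
Maximum is 16 at (x_1,x_2)=(1,1).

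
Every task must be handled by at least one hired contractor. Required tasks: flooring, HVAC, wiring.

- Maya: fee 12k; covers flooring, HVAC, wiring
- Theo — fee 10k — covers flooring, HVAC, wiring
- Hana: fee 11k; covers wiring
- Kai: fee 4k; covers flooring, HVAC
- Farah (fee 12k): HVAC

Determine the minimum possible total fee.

This is a weighted set-cover instance.
The greedy cost-per-new-task heuristic would pick Kai and Theo for 14, but a cheaper cover exists.
Theo alone covers flooring, HVAC, wiring — every task.
Total fee: 10.
No cover costs less than 10.

10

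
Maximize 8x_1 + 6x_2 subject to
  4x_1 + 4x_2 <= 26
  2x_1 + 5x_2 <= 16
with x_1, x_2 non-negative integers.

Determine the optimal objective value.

Relaxing integrality, the LP optimum is 52.00 at (x_1,x_2) = (6.5, 0), which is not an integer point.
(x_1,x_2)=(6,0): 4·6+4·0=24≤26, 2·6+5·0=12≤16, objective 48.
(x_1,x_2)=(5,1): 4·5+4·1=24≤26, 2·5+5·1=15≤16, objective 46.
No feasible integer point exceeds 48.

48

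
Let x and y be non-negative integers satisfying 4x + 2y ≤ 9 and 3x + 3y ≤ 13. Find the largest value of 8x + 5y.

Relaxing integrality, the LP optimum is 22.17 at (x,y) = (0.167, 4.17), which is not an integer point.
(x,y)=(0,4): 4·0+2·4=8≤9, 3·0+3·4=12≤13, objective 20.
(x,y)=(0,3): 4·0+2·3=6≤9, 3·0+3·3=9≤13, objective 15.
The best lattice point is (0,4), giving 20.

20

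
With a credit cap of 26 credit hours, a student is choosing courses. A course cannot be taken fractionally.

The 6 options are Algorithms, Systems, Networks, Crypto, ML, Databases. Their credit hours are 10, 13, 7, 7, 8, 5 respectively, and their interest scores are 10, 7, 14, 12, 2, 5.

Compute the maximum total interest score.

36

This is a 0-1 knapsack instance.
Algorithms + Networks + Crypto: credit hours 10 + 7 + 7 = 24 ≤ 26, interest score 10 + 14 + 12 = 36.
Networks + Crypto + Databases: credit hours 7 + 7 + 5 = 19 ≤ 26, interest score 14 + 12 + 5 = 31.
Best is Algorithms, Networks, and Crypto with total interest score 36.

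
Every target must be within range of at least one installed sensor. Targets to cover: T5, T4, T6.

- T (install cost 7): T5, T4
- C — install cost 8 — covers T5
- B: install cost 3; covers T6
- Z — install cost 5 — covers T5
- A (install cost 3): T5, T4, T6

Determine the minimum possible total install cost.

This is a weighted set-cover instance.
A alone covers T5, T4, T6 — every target.
Total install cost: 3.
No cover costs less than 3.

3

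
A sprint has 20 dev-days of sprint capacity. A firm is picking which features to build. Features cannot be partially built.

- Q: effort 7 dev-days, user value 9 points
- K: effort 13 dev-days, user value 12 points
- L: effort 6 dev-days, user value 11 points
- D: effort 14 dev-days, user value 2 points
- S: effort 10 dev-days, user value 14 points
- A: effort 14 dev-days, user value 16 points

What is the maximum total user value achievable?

27

L + S: effort 6 + 10 = 16 ≤ 20, user value 11 + 14 = 25.
L + A: effort 6 + 14 = 20 ≤ 20, user value 11 + 16 = 27.
Best is L and A with total user value 27.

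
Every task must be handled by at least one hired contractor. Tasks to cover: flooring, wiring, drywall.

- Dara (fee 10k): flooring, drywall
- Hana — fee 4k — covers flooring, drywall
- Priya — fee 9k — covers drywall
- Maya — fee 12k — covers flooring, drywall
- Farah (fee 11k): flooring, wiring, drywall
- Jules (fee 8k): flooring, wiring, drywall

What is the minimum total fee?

8

The greedy cost-per-new-task heuristic would pick Hana and Jules for 12, but a cheaper cover exists.
Jules alone covers flooring, wiring, drywall — every task.
Total fee: 8.
No cover costs less than 8.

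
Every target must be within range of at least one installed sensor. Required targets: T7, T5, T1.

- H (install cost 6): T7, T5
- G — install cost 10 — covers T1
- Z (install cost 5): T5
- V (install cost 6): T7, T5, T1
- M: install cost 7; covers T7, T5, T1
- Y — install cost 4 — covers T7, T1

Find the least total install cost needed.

6

V alone covers T7, T5, T1 — every target.
Total install cost: 6.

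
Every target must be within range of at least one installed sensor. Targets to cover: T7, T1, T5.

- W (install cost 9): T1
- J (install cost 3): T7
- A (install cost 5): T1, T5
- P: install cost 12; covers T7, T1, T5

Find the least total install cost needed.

8

Choose J and A: together they cover T7, T1, T5 — every target.
Total install cost: 3 + 5 = 8.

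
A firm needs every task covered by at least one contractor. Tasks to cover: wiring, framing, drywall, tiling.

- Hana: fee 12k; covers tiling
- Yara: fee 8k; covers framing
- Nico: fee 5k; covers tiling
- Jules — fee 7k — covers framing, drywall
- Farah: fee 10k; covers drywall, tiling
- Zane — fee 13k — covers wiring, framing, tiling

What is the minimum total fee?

20

This is a weighted set-cover instance.
The greedy cost-per-new-task heuristic would pick Jules, Nico, and Zane for 25, but a cheaper cover exists.
Choose Jules and Zane: together they cover wiring, framing, drywall, tiling — every task.
Total fee: 7 + 13 = 20.
No cover costs less than 20.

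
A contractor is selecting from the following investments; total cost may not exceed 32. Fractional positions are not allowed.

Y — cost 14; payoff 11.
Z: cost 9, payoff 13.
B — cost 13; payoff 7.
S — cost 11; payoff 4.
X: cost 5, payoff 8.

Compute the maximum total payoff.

Take Y, Z, and X: cost 14 + 9 + 5 = 28 ≤ 32, payoff 11 + 13 + 8 = 32.
No other feasible combination does better.

32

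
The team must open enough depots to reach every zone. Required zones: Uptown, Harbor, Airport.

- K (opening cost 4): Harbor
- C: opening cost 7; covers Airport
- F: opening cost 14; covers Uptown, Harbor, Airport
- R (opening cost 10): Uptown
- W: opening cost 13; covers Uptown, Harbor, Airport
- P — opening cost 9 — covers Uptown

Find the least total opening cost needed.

The greedy cost-per-new-zone heuristic would pick K and W for 17, but a cheaper cover exists.
W alone covers Uptown, Harbor, Airport — every zone.
Total opening cost: 13.
No cover costs less than 13.

13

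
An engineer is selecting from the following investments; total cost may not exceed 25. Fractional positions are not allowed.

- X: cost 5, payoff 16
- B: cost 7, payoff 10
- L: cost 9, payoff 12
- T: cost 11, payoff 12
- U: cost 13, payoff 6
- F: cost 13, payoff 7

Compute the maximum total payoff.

This is a 0-1 knapsack instance.
Take X, L, and T: cost 5 + 9 + 11 = 25 ≤ 25, payoff 16 + 12 + 12 = 40.
No other feasible combination does better.

40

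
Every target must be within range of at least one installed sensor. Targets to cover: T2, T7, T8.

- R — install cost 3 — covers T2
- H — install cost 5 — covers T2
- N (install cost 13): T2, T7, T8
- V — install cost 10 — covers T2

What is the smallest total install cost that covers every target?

13

This is a weighted set-cover instance.
N alone covers T2, T7, T8 — every target.
Total install cost: 13.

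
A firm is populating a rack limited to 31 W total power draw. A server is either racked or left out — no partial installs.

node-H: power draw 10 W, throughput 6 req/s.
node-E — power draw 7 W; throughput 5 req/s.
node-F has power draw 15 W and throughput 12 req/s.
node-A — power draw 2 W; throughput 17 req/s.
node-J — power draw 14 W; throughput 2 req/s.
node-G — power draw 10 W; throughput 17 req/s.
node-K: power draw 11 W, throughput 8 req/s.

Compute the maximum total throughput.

node-E + node-A + node-G + node-K: power draw 7 + 2 + 10 + 11 = 30 ≤ 31, throughput 5 + 17 + 17 + 8 = 47.
node-H + node-E + node-A + node-G: power draw 10 + 7 + 2 + 10 = 29 ≤ 31, throughput 6 + 5 + 17 + 17 = 45.
node-F + node-A + node-G: power draw 15 + 2 + 10 = 27 ≤ 31, throughput 12 + 17 + 17 = 46.
Best is node-E, node-A, node-G, and node-K with total throughput 47.

47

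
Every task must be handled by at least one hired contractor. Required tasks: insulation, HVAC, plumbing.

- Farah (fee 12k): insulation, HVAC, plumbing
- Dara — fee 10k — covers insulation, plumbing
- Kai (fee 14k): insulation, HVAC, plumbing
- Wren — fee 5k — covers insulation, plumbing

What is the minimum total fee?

The greedy cost-per-new-task heuristic would pick Wren and Farah for 17, but a cheaper cover exists.
Farah alone covers insulation, HVAC, plumbing — every task.
Total fee: 12.
No cover costs less than 12.

12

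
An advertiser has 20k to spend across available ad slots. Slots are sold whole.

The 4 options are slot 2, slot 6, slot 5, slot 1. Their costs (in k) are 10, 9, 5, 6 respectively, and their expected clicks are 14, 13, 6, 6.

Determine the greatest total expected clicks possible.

27

Allowing fractional choices, the relaxed optimum would be about 28.2, but ad slots are indivisible.
slot 6 + slot 5 + slot 1: cost 9 + 5 + 6 = 20 ≤ 20, expected clicks 13 + 6 + 6 = 25.
slot 2 + slot 6: cost 10 + 9 = 19 ≤ 20, expected clicks 14 + 13 = 27.
Best is slot 2 and slot 6 with total expected clicks 27.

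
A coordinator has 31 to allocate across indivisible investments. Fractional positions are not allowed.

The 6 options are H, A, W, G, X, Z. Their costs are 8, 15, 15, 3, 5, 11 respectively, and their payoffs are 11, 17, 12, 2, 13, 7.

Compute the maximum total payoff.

H + W + G + X: cost 8 + 15 + 3 + 5 = 31 ≤ 31, payoff 11 + 12 + 2 + 13 = 38.
H + A + X: cost 8 + 15 + 5 = 28 ≤ 31, payoff 11 + 17 + 13 = 41.
H + A + G + X: cost 8 + 15 + 3 + 5 = 31 ≤ 31, payoff 11 + 17 + 2 + 13 = 43.
Best is H, A, G, and X with total payoff 43.

43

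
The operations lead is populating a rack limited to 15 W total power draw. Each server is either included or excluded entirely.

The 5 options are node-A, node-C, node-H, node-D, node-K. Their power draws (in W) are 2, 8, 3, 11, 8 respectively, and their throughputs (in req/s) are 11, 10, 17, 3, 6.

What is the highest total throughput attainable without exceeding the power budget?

Allowing fractional choices, the relaxed optimum would be about 39.5, but servers are indivisible.
node-A + node-C + node-H: power draw 2 + 8 + 3 = 13 ≤ 15, throughput 11 + 10 + 17 = 38.
node-A + node-H + node-K: power draw 2 + 3 + 8 = 13 ≤ 15, throughput 11 + 17 + 6 = 34.
Best is node-A, node-C, and node-H with total throughput 38.

38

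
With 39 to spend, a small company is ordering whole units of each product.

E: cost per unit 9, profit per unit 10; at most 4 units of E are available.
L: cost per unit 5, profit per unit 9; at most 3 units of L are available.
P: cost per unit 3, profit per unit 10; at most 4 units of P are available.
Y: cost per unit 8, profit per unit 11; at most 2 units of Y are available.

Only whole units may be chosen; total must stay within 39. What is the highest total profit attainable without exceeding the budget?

80

This is a bounded integer knapsack.
P has the best ratio (10/3); taking only P gives at most 4×10 = 40 (stopped by the supply cap of 4).
Mixing does better — 2×L, 4×P, and 2×Y: cost 38 ≤ 39, profit 2·9 + 4·10 + 2·11 = 80.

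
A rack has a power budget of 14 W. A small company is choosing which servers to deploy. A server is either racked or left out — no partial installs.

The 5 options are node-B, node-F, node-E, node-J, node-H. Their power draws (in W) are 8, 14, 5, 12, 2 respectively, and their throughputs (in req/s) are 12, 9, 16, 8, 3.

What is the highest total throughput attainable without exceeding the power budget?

node-B + node-E: power draw 8 + 5 = 13 ≤ 14, throughput 12 + 16 = 28.
node-E + node-H: power draw 5 + 2 = 7 ≤ 14, throughput 16 + 3 = 19.
node-E: power draw 5 ≤ 14, throughput 16.
Best is node-B and node-E with total throughput 28.

28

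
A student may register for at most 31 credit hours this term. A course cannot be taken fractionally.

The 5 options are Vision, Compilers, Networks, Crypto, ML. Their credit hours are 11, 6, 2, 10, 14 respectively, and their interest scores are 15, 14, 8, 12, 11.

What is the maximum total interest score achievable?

Vision + Compilers + Networks + Crypto: credit hours 11 + 6 + 2 + 10 = 29 ≤ 31, interest score 15 + 14 + 8 + 12 = 49.
Vision + Compilers + Crypto: credit hours 11 + 6 + 10 = 27 ≤ 31, interest score 15 + 14 + 12 = 41.
Best is Vision, Compilers, Networks, and Crypto with total interest score 49.

49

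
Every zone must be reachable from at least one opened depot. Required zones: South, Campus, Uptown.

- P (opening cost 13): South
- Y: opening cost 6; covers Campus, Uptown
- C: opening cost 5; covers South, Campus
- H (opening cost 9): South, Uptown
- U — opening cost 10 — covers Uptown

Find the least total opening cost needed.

11

Choose Y and C: together they cover South, Campus, Uptown — every zone.
Total opening cost: 6 + 5 = 11.
No cover costs less than 11.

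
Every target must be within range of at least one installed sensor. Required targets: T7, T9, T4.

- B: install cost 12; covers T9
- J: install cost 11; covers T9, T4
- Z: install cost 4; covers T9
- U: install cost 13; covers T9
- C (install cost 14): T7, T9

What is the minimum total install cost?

25

The greedy cost-per-new-target heuristic would pick Z, J, and C for 29, but a cheaper cover exists.
Choose J and C: together they cover T7, T9, T4 — every target.
Total install cost: 11 + 14 = 25.
No cover costs less than 25.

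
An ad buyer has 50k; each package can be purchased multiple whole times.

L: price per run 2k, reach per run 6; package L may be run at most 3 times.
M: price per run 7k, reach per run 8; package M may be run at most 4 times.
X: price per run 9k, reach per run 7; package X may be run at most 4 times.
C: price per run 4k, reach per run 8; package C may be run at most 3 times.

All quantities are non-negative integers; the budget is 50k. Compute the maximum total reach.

3×L, 3×M, 1×X, and 3×C: price 48 ≤ 50, reach 3·6 + 3·8 + 1·7 + 3·8 = 73.
3×L, 4×M, and 3×C: price 46 ≤ 50, reach 3·6 + 4·8 + 3·8 = 74.
Best is 74.

74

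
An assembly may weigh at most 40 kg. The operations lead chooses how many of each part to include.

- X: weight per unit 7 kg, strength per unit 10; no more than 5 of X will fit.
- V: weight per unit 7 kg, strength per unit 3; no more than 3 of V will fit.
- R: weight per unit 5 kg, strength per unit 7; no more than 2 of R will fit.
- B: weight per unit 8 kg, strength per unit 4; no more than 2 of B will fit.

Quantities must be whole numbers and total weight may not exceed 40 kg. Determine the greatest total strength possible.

Take 5×X and 1×R: weight 40 ≤ 40, strength 5·10 + 1·7 = 57.
X has the best ratio (10/7) and is taken to its limit of 5; remaining capacity is filled optimally with the others.

57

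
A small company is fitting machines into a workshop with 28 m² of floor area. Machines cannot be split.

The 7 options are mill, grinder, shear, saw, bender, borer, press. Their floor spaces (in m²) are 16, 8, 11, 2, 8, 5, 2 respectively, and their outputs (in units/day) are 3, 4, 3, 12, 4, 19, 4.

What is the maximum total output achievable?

43

This is an integer program with binary decision variables.
shear + saw + bender + borer + press: floor space 11 + 2 + 8 + 5 + 2 = 28 ≤ 28, output 3 + 12 + 4 + 19 + 4 = 42.
grinder + saw + bender + borer + press: floor space 8 + 2 + 8 + 5 + 2 = 25 ≤ 28, output 4 + 12 + 4 + 19 + 4 = 43.
grinder + shear + saw + borer + press: floor space 8 + 11 + 2 + 5 + 2 = 28 ≤ 28, output 4 + 3 + 12 + 19 + 4 = 42.
Best is grinder, saw, bender, borer, and press with total output 43.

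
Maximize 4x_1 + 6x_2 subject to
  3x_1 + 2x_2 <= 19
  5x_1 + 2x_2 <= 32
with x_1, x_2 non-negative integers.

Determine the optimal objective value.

(x_1,x_2)=(0,9): 3·0+2·9=18≤19, 5·0+2·9=18≤32, objective 54.
(x_1,x_2)=(1,8): 3·1+2·8=19≤19, 5·1+2·8=21≤32, objective 52.
(x_1,x_2)=(0,8): 3·0+2·8=16≤19, 5·0+2·8=16≤32, objective 48.
No feasible integer point exceeds 54.

54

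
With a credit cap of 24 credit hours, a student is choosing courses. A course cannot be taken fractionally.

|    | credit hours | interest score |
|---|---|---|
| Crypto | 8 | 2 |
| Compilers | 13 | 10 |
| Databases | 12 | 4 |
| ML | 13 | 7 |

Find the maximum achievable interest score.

12

Treat it as a binary knapsack problem.
Allowing fractional choices, the relaxed optimum would be about 15.9, but courses are indivisible.
Crypto + Compilers: credit hours 8 + 13 = 21 ≤ 24, interest score 2 + 10 = 12.
Crypto + ML: credit hours 8 + 13 = 21 ≤ 24, interest score 2 + 7 = 9.
Compilers: credit hours 13 ≤ 24, interest score 10.
Best is Crypto and Compilers with total interest score 12.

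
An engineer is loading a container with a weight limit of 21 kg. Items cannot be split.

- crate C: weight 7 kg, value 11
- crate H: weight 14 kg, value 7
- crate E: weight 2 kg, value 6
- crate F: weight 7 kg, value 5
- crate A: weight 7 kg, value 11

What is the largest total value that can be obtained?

This is an integer program with binary decision variables.
crate C + crate E + crate A: weight 7 + 2 + 7 = 16 ≤ 21, value 11 + 6 + 11 = 28.
crate C + crate F + crate A: weight 7 + 7 + 7 = 21 ≤ 21, value 11 + 5 + 11 = 27.
crate C + crate A: weight 7 + 7 = 14 ≤ 21, value 11 + 11 = 22.
Best is crate C, crate E, and crate A with total value 28.

28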